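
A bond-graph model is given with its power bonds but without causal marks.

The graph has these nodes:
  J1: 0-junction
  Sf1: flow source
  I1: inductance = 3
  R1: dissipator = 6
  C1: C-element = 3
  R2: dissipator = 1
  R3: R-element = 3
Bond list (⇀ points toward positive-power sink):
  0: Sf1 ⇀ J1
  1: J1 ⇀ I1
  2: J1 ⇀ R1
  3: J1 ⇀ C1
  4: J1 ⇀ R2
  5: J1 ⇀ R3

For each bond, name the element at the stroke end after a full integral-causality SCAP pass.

bond 0 |Sf1
bond 1 |I1
bond 2 |R1
bond 3 |J1
bond 4 |R2
bond 5 |R3

bond 0 stroke at Sf1  (source Sf1 imposes f)
bond 1 stroke at I1  (prefer integral on I1)
bond 3 stroke at J1  (prefer integral on C1)
bond 2 stroke at R1  (common-e at J1 fixed by 3)
bond 4 stroke at R2  (J1 effort already set via bond 3)
bond 5 stroke at R3  (J1: bond 3 brought effort, rest push out)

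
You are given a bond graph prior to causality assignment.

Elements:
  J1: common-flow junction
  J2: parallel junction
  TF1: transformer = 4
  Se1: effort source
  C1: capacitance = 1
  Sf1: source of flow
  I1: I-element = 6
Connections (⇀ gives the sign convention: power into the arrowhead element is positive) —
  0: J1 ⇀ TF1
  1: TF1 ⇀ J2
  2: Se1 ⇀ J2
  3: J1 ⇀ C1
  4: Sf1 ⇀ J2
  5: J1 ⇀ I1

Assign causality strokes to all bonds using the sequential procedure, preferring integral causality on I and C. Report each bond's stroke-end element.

bond 2 stroke at J2  (Se1 fixes effort; stroke away)
bond 4 stroke at Sf1  (source Sf1 imposes f)
bond 1 stroke at TF1  (J2 effort already set via bond 2)
bond 0 stroke at J1  (TF TF1: opposite of bond 1)
bond 3 stroke at J1  (C1 outputs effort q/C1)
bond 5 stroke at I1  (J1: last free bond brings flow in)

β0 stroke→J1
β1 stroke→TF1
β2 stroke→J2
β3 stroke→J1
β4 stroke→Sf1
β5 stroke→I1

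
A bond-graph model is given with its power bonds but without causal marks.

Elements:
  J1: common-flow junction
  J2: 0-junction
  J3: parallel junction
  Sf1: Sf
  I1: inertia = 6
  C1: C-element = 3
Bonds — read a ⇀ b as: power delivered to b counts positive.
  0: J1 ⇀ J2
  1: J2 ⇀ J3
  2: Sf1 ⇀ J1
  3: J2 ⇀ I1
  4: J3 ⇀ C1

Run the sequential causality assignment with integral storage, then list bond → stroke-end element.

#0 |J1
#1 |J2
#2 |Sf1
#3 |I1
#4 |J3

bond 2 →Sf1  (Sf1 (Sf) sets flow on bond)
bond 0 →J1  (J1: bond 2 brought flow, rest push out)
bond 3 →I1  (I1 integral (f out))
bond 1 →J2  (J2: last free bond brings effort in)
bond 4 →J3  (closing 0-jn rule on J3)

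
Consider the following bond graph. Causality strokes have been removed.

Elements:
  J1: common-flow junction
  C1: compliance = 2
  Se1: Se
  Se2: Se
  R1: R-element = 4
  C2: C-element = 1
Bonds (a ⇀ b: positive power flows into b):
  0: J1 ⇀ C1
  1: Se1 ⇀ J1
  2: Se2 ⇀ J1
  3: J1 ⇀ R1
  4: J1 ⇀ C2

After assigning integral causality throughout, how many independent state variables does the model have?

2  (C1, C2 all integral)

β1 |J1  (Se1 fixes effort; stroke away)
β2 |J1  (Se2: effort source, stroke at far end)
β0 |J1  (C1: C, integral causality)
β4 |J1  (prefer integral on C2)
β3 |R1  (only one flow-in slot at J1)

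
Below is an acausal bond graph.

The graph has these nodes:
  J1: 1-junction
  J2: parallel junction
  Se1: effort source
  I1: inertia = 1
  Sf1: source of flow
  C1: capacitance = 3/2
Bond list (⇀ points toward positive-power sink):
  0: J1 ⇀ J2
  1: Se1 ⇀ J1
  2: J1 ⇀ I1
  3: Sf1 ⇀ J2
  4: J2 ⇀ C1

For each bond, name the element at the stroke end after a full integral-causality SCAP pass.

β0 stroke→J1
β1 stroke→J1
β2 stroke→I1
β3 stroke→Sf1
β4 stroke→J2

b1 |J1  (source Se1 imposes e)
b3 |Sf1  (source Sf1 imposes f)
b2 |I1  (I1: I, integral causality)
b0 |J1  (J1 flow already set via bond 2)
b4 |J2  (J2: last free bond brings effort in)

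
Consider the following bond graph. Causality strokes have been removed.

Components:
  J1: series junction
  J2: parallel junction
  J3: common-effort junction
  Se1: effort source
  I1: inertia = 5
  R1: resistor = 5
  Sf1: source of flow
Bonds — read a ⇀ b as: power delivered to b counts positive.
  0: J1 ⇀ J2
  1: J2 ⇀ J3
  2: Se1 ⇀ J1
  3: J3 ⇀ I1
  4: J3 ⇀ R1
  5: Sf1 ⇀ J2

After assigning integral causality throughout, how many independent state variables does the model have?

1  (I1 all integral)

β2 |J1  (source Se1 imposes e)
β5 |Sf1  (source Sf1 imposes f)
β0 |J2  (closing 1-jn rule on J1)
β1 |J3  (0-jn J2 has e-setter on 0)
β3 |I1  (J3: bond 1 brought effort, rest push out)
β4 |R1  (common-e at J3 fixed by 1)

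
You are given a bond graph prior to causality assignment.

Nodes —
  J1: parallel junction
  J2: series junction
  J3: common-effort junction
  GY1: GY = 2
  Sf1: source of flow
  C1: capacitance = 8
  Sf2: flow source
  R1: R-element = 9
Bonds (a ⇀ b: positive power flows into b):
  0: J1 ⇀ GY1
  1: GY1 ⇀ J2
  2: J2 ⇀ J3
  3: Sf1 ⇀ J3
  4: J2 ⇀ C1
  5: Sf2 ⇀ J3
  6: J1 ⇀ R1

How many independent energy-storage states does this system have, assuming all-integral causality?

bond 3 stroke at Sf1  (Sf1: flow source, stroke at near end)
bond 5 stroke at Sf2  (source Sf2 imposes f)
bond 2 stroke at J3  (J3: last free bond brings effort in)
bond 1 stroke at J2  (J2: bond 2 brought flow, rest push out)
bond 4 stroke at J2  (J2 flow already set via bond 2)
bond 0 stroke at J1  (GY1: gyrator matches bond 1)
bond 6 stroke at R1  (J1: bond 0 brought effort, rest push out)

1  (C1 all integral)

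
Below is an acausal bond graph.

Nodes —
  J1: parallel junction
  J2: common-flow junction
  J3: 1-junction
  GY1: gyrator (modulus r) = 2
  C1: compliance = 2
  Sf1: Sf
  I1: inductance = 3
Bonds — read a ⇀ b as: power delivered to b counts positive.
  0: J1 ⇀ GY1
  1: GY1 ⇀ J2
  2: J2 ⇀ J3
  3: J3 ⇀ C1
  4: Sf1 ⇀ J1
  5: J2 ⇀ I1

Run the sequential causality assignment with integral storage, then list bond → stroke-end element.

β4 |Sf1  (Sf1: flow source, stroke at near end)
β0 |J1  (J1 needs exactly one e-in)
β1 |J2  (GY1: gyrator matches bond 0)
β3 |J3  (C1 integral (e out))
β2 |J2  (J3: last free bond brings flow in)
β5 |I1  (J2: last free bond brings flow in)

β0 →J1
β1 →J2
β2 →J2
β3 →J3
β4 →Sf1
β5 →I1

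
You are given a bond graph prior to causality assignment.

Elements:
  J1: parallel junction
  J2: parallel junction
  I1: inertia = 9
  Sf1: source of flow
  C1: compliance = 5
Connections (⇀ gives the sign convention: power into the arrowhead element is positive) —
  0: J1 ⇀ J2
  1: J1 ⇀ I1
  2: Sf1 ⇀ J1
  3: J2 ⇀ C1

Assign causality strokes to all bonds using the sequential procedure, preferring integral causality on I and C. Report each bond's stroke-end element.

#0 stroke at J1
#1 stroke at I1
#2 stroke at Sf1
#3 stroke at J2

β2 stroke at Sf1  (Sf1: flow source, stroke at near end)
β1 stroke at I1  (I1: I, integral causality)
β0 stroke at J1  (only one effort-in slot at J1)
β3 stroke at J2  (only one effort-in slot at J2)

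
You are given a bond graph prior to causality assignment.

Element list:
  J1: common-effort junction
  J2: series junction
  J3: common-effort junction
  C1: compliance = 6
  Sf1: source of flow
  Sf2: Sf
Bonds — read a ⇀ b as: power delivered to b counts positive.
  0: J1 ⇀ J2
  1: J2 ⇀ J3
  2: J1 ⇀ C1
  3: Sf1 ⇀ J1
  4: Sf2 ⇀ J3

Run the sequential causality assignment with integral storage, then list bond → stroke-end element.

#3 →Sf1  (Sf1: flow source, stroke at near end)
#4 →Sf2  (Sf2 fixes flow; stroke at Sf2)
#1 →J3  (J3: last free bond brings effort in)
#0 →J2  (J2 flow already set via bond 1)
#2 →J1  (J1 needs exactly one e-in)

b0 →J2
b1 →J3
b2 →J1
b3 →Sf1
b4 →Sf2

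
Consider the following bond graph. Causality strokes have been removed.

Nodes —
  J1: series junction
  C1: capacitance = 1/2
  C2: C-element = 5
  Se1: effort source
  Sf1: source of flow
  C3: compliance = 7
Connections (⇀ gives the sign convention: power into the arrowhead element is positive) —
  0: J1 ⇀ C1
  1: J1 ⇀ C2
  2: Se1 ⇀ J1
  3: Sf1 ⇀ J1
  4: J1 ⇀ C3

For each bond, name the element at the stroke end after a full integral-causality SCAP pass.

β0 →J1
β1 →J1
β2 →J1
β3 →Sf1
β4 →J1

β2 |J1  (Se1 fixes effort; stroke away)
β3 |Sf1  (Sf1: flow source, stroke at near end)
β0 |J1  (J1 flow already set via bond 3)
β1 |J1  (J1: bond 3 brought flow, rest push out)
β4 |J1  (common-f at J1 fixed by 3)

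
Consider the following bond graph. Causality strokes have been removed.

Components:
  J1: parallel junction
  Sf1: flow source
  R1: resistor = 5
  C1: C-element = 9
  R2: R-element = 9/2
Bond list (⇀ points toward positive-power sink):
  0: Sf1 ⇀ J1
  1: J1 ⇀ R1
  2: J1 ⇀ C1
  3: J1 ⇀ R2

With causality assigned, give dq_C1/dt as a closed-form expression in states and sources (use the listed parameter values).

dq_C1/dt = F_Sf1 - 19*q_C1/405

#0 |Sf1  (Sf1 fixes flow; stroke at Sf1)
#2 |J1  (C1 outputs effort q/C1)
#1 |R1  (J1 effort already set via bond 2)
#3 |R2  (0-jn J1 has e-setter on 2)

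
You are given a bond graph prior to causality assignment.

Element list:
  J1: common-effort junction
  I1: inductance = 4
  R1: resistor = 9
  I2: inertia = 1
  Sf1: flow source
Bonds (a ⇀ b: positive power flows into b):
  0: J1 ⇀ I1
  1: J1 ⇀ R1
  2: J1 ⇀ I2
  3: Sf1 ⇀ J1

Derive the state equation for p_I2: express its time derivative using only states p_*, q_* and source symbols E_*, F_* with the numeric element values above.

dp_I2/dt = 9*F_Sf1 - 9*p_I1/4 - 9*p_I2

bond 3 →Sf1  (Sf1 fixes flow; stroke at Sf1)
bond 0 →I1  (I1: I, integral causality)
bond 2 →I2  (prefer integral on I2)
bond 1 →J1  (J1: last free bond brings effort in)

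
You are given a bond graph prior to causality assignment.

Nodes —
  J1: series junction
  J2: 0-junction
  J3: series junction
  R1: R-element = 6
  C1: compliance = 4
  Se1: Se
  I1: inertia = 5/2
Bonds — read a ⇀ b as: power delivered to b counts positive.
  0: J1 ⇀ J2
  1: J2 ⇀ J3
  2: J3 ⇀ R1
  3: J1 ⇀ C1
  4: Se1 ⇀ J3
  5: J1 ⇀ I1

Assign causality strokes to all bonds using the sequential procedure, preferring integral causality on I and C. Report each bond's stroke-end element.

β4 stroke at J3  (Se1 (Se) sets effort on bond)
β3 stroke at J1  (C1 integral (e out))
β5 stroke at I1  (I1: I, integral causality)
β0 stroke at J1  (J1 flow already set via bond 5)
β1 stroke at J2  (closing 0-jn rule on J2)
β2 stroke at J3  (common-f at J3 fixed by 1)

#0 |J1
#1 |J2
#2 |J3
#3 |J1
#4 |J3
#5 |I1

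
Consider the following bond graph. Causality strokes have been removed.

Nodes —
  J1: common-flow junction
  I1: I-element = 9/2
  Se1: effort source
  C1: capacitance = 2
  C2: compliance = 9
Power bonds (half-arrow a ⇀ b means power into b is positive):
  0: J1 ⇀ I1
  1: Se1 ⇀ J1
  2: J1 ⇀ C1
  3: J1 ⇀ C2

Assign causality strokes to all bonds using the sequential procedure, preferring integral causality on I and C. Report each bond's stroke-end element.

#0 stroke at I1
#1 stroke at J1
#2 stroke at J1
#3 stroke at J1

b1 |J1  (source Se1 imposes e)
b0 |I1  (I1 outputs flow p/I1)
b2 |J1  (common-f at J1 fixed by 0)
b3 |J1  (J1 flow already set via bond 0)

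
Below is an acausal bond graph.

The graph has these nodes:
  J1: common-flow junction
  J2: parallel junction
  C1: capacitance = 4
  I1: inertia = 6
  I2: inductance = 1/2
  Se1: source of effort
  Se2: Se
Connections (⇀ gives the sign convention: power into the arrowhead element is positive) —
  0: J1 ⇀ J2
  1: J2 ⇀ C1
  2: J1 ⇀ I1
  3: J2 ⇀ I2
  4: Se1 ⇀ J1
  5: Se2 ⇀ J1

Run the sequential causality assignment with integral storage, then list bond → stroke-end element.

bond 0 stroke→J1
bond 1 stroke→J2
bond 2 stroke→I1
bond 3 stroke→I2
bond 4 stroke→J1
bond 5 stroke→J1

#4 |J1  (source Se1 imposes e)
#5 |J1  (source Se2 imposes e)
#1 |J2  (C1: C, integral causality)
#0 |J1  (common-e at J2 fixed by 1)
#3 |I2  (common-e at J2 fixed by 1)
#2 |I1  (J1 needs exactly one f-in)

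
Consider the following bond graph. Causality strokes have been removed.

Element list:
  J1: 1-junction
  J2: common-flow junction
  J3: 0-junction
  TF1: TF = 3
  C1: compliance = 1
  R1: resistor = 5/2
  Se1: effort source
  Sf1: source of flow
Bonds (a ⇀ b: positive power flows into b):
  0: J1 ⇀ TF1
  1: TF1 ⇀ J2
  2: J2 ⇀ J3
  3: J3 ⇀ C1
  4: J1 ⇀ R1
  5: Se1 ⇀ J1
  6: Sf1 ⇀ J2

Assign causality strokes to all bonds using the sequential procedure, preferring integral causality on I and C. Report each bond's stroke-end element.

β0 |TF1
β1 |J2
β2 |J2
β3 |J3
β4 |J1
β5 |J1
β6 |Sf1

β5 stroke→J1  (Se1 fixes effort; stroke away)
β6 stroke→Sf1  (source Sf1 imposes f)
β1 stroke→J2  (common-f at J2 fixed by 6)
β2 stroke→J2  (J2: bond 6 brought flow, rest push out)
β3 stroke→J3  (only one effort-in slot at J3)
β0 stroke→TF1  (TF1: transformer flips bond 1)
β4 stroke→J1  (J1: bond 0 brought flow, rest push out)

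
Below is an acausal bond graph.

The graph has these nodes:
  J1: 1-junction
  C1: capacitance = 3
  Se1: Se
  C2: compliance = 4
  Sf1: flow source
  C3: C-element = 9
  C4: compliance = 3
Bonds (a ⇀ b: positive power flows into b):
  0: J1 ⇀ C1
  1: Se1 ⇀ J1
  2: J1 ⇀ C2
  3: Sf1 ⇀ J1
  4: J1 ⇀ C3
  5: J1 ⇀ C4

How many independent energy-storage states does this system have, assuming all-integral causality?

β1 |J1  (Se1: effort source, stroke at far end)
β3 |Sf1  (Sf1 fixes flow; stroke at Sf1)
β0 |J1  (J1: bond 3 brought flow, rest push out)
β2 |J1  (1-jn J1 has f-setter on 3)
β4 |J1  (common-f at J1 fixed by 3)
β5 |J1  (1-jn J1 has f-setter on 3)

4  (C1, C2, C3, C4 all integral)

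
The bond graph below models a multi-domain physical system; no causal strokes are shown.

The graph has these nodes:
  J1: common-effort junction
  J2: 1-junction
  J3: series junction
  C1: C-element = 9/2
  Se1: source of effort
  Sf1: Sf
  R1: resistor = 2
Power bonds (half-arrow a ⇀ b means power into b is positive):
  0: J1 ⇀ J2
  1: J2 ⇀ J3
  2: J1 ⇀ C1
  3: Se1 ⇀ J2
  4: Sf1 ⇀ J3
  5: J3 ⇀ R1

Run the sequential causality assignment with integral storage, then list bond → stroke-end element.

bond 0 stroke at J2
bond 1 stroke at J3
bond 2 stroke at J1
bond 3 stroke at J2
bond 4 stroke at Sf1
bond 5 stroke at J3

bond 3 stroke at J2  (source Se1 imposes e)
bond 4 stroke at Sf1  (source Sf1 imposes f)
bond 1 stroke at J3  (common-f at J3 fixed by 4)
bond 5 stroke at J3  (1-jn J3 has f-setter on 4)
bond 0 stroke at J2  (J2 flow already set via bond 1)
bond 2 stroke at J1  (closing 0-jn rule on J1)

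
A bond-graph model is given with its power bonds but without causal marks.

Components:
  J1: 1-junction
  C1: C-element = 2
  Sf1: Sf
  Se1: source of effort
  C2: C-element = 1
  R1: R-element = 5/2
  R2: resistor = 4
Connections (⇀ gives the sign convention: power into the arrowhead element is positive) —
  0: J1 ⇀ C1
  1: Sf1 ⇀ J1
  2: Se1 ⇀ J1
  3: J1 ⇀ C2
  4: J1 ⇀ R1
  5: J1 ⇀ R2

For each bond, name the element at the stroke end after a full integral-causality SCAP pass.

bond 0 stroke at J1
bond 1 stroke at Sf1
bond 2 stroke at J1
bond 3 stroke at J1
bond 4 stroke at J1
bond 5 stroke at J1

b1 stroke at Sf1  (Sf1 (Sf) sets flow on bond)
b2 stroke at J1  (Se1 (Se) sets effort on bond)
b0 stroke at J1  (1-jn J1 has f-setter on 1)
b3 stroke at J1  (J1: bond 1 brought flow, rest push out)
b4 stroke at J1  (common-f at J1 fixed by 1)
b5 stroke at J1  (J1: bond 1 brought flow, rest push out)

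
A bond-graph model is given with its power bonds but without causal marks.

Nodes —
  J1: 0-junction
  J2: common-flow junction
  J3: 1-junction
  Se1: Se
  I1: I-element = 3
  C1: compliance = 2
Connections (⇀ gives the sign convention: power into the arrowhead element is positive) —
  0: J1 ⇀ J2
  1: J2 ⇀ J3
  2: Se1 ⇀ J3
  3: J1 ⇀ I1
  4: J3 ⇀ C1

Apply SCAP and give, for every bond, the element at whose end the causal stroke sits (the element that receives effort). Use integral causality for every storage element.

β2 →J3  (Se1 (Se) sets effort on bond)
β3 →I1  (I1 outputs flow p/I1)
β0 →J1  (J1 needs exactly one e-in)
β1 →J2  (common-f at J2 fixed by 0)
β4 →J3  (common-f at J3 fixed by 1)

β0 →J1
β1 →J2
β2 →J3
β3 →I1
β4 →J3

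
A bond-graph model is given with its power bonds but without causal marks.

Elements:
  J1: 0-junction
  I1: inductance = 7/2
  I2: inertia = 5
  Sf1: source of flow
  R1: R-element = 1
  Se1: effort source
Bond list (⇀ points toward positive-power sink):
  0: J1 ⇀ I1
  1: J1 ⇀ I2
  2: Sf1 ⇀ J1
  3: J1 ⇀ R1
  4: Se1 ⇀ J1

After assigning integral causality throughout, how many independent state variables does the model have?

#2 →Sf1  (Sf1 (Sf) sets flow on bond)
#4 →J1  (Se1: effort source, stroke at far end)
#0 →I1  (J1: bond 4 brought effort, rest push out)
#1 →I2  (common-e at J1 fixed by 4)
#3 →R1  (0-jn J1 has e-setter on 4)

2  (I1, I2 all integral)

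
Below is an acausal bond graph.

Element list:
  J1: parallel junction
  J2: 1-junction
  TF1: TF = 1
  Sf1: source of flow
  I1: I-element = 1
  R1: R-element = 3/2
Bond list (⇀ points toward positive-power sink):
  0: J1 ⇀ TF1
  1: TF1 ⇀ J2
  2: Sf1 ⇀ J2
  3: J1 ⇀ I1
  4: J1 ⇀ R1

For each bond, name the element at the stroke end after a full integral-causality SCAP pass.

bond 2 |Sf1  (source Sf1 imposes f)
bond 1 |J2  (J2: bond 2 brought flow, rest push out)
bond 0 |TF1  (TF1: transformer flips bond 1)
bond 3 |I1  (prefer integral on I1)
bond 4 |J1  (J1 needs exactly one e-in)

β0 stroke→TF1
β1 stroke→J2
β2 stroke→Sf1
β3 stroke→I1
β4 stroke→J1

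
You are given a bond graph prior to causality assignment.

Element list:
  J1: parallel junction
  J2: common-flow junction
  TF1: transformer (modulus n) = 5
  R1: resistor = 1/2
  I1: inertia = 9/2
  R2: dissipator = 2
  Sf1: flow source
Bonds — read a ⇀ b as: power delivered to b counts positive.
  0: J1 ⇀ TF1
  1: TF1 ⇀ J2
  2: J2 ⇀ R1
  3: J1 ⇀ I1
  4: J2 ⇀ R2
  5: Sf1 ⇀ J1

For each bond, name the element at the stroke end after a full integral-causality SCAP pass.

β0 |J1
β1 |TF1
β2 |J2
β3 |I1
β4 |J2
β5 |Sf1

b5 →Sf1  (Sf1 (Sf) sets flow on bond)
b3 →I1  (I1 integral (f out))
b0 →J1  (only one effort-in slot at J1)
b1 →TF1  (TF1: transformer flips bond 0)
b2 →J2  (J2: bond 1 brought flow, rest push out)
b4 →J2  (J2: bond 1 brought flow, rest push out)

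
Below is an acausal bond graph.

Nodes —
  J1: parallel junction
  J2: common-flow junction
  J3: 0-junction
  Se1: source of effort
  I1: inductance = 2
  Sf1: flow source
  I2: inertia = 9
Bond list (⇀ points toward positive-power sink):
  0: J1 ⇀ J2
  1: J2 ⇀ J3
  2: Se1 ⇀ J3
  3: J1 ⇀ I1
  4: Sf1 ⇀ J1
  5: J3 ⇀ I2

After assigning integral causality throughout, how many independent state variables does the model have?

2  (I1, I2 all integral)

b2 |J3  (Se1 (Se) sets effort on bond)
b4 |Sf1  (source Sf1 imposes f)
b1 |J2  (0-jn J3 has e-setter on 2)
b5 |I2  (J3: bond 2 brought effort, rest push out)
b0 |J1  (J2: last free bond brings flow in)
b3 |I1  (J1 effort already set via bond 0)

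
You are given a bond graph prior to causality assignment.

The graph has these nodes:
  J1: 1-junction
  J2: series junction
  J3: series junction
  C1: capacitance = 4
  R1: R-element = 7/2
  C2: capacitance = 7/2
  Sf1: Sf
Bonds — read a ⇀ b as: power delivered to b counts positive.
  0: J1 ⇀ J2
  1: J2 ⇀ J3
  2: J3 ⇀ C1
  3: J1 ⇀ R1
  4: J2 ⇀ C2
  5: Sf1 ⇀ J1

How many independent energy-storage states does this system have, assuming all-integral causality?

#5 →Sf1  (Sf1: flow source, stroke at near end)
#0 →J1  (J1: bond 5 brought flow, rest push out)
#3 →J1  (common-f at J1 fixed by 5)
#1 →J2  (J2 flow already set via bond 0)
#4 →J2  (1-jn J2 has f-setter on 0)
#2 →J3  (common-f at J3 fixed by 1)

2  (C1, C2 all integral)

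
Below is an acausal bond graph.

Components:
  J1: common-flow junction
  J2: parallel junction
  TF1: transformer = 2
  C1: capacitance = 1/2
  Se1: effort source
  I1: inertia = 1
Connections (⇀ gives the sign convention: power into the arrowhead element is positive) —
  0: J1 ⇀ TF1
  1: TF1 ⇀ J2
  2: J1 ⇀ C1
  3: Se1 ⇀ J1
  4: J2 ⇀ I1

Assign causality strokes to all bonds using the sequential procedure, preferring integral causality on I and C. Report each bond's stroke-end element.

bond 3 |J1  (Se1 (Se) sets effort on bond)
bond 2 |J1  (C1: C, integral causality)
bond 0 |TF1  (closing 1-jn rule on J1)
bond 1 |J2  (TF1 one-in-one-out from 0)
bond 4 |I1  (common-e at J2 fixed by 1)

b0 stroke at TF1
b1 stroke at J2
b2 stroke at J1
b3 stroke at J1
b4 stroke at I1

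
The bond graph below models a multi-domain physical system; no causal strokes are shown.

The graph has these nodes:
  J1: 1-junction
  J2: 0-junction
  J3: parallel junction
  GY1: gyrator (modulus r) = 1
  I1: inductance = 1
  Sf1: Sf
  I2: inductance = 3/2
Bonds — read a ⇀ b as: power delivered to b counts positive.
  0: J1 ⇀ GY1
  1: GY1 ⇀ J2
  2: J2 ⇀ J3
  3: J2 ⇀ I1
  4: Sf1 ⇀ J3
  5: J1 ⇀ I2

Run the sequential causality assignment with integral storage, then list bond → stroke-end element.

β4 stroke→Sf1  (Sf1 (Sf) sets flow on bond)
β2 stroke→J3  (J3: last free bond brings effort in)
β3 stroke→I1  (I1: I, integral causality)
β1 stroke→J2  (J2 needs exactly one e-in)
β0 stroke→J1  (through GY1, causality inverts; strokes same side of GY1)
β5 stroke→I2  (J1: last free bond brings flow in)

#0 →J1
#1 →J2
#2 →J3
#3 →I1
#4 →Sf1
#5 →I2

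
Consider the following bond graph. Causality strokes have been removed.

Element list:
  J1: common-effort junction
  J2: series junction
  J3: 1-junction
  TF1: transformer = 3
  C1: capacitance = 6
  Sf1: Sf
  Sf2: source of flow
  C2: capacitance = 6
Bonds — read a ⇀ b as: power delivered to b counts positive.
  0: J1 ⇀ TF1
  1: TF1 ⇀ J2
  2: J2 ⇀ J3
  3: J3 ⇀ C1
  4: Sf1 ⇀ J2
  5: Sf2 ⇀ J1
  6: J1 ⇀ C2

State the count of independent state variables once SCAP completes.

#4 stroke at Sf1  (Sf1 fixes flow; stroke at Sf1)
#5 stroke at Sf2  (Sf2 fixes flow; stroke at Sf2)
#1 stroke at J2  (J2 flow already set via bond 4)
#2 stroke at J2  (1-jn J2 has f-setter on 4)
#3 stroke at J3  (J3: bond 2 brought flow, rest push out)
#0 stroke at TF1  (TF TF1: opposite of bond 1)
#6 stroke at J1  (closing 0-jn rule on J1)

2  (C1, C2 all integral)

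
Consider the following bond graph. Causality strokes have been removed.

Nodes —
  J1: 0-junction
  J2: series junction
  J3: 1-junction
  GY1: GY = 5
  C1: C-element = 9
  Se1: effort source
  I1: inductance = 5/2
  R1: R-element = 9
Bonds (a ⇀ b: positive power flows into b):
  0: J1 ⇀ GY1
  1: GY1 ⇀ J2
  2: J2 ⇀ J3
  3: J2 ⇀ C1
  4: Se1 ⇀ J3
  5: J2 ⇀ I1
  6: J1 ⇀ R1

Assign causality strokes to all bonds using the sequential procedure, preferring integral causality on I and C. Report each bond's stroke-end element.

bond 0 →J1
bond 1 →J2
bond 2 →J2
bond 3 →J2
bond 4 →J3
bond 5 →I1
bond 6 →R1

b4 |J3  (Se1 (Se) sets effort on bond)
b2 |J2  (closing 1-jn rule on J3)
b3 |J2  (C1 outputs effort q/C1)
b5 |I1  (I1: I, integral causality)
b1 |J2  (1-jn J2 has f-setter on 5)
b0 |J1  (GY1 both-in/both-out from 1)
b6 |R1  (0-jn J1 has e-setter on 0)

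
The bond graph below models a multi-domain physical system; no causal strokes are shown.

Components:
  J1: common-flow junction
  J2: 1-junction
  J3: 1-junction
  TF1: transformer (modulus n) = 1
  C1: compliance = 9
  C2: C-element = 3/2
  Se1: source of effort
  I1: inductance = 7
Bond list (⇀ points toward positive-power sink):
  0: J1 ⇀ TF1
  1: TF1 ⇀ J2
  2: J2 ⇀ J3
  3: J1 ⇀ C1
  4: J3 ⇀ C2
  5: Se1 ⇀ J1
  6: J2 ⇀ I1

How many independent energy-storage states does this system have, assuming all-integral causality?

β5 |J1  (Se1: effort source, stroke at far end)
β3 |J1  (C1: C, integral causality)
β0 |TF1  (closing 1-jn rule on J1)
β1 |J2  (through TF1, causality passes straight; one stroke at TF1)
β4 |J3  (prefer integral on C2)
β2 |J2  (only one flow-in slot at J3)
β6 |I1  (closing 1-jn rule on J2)

3  (C1, C2, I1 all integral)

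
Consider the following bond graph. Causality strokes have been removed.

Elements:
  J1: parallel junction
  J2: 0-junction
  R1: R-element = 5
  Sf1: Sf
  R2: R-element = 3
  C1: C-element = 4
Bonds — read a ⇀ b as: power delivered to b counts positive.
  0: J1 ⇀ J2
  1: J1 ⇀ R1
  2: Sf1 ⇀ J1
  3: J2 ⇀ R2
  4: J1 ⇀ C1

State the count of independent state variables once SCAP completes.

bond 2 →Sf1  (Sf1 fixes flow; stroke at Sf1)
bond 4 →J1  (C1 outputs effort q/C1)
bond 0 →J2  (J1 effort already set via bond 4)
bond 1 →R1  (0-jn J1 has e-setter on 4)
bond 3 →R2  (common-e at J2 fixed by 0)

1  (C1 all integral)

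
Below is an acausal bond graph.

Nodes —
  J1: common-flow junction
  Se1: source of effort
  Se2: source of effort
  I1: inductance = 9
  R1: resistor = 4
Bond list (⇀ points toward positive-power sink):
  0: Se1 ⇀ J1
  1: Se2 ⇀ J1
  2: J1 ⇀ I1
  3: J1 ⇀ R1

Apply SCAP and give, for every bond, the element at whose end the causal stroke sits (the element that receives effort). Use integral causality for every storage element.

b0 →J1  (Se1 (Se) sets effort on bond)
b1 →J1  (Se2: effort source, stroke at far end)
b2 →I1  (I1 outputs flow p/I1)
b3 →J1  (1-jn J1 has f-setter on 2)

#0 stroke at J1
#1 stroke at J1
#2 stroke at I1
#3 stroke at J1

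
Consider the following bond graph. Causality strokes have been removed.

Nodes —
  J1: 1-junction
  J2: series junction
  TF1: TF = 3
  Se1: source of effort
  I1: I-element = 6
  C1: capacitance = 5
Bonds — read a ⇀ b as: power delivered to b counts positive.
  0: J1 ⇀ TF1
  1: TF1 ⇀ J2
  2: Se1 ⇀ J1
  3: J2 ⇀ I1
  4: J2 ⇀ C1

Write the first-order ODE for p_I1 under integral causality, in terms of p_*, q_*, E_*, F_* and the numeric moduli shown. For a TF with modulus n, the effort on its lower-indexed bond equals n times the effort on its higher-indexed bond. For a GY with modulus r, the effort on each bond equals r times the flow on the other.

bond 2 →J1  (Se1 (Se) sets effort on bond)
bond 0 →TF1  (only one flow-in slot at J1)
bond 1 →J2  (through TF1, causality passes straight; one stroke at TF1)
bond 3 →I1  (I1 integral (f out))
bond 4 →J2  (common-f at J2 fixed by 3)

dp_I1/dt = E_Se1/3 - q_C1/5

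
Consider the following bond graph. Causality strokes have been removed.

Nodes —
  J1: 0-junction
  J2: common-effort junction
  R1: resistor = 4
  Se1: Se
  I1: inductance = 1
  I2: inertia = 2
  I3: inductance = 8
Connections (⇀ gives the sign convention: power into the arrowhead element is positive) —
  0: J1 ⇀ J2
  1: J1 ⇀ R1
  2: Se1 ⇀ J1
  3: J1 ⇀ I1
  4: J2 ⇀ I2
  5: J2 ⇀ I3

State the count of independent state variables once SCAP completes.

3  (I1, I2, I3 all integral)

bond 2 |J1  (source Se1 imposes e)
bond 0 |J2  (0-jn J1 has e-setter on 2)
bond 1 |R1  (0-jn J1 has e-setter on 2)
bond 3 |I1  (common-e at J1 fixed by 2)
bond 4 |I2  (J2: bond 0 brought effort, rest push out)
bond 5 |I3  (J2: bond 0 brought effort, rest push out)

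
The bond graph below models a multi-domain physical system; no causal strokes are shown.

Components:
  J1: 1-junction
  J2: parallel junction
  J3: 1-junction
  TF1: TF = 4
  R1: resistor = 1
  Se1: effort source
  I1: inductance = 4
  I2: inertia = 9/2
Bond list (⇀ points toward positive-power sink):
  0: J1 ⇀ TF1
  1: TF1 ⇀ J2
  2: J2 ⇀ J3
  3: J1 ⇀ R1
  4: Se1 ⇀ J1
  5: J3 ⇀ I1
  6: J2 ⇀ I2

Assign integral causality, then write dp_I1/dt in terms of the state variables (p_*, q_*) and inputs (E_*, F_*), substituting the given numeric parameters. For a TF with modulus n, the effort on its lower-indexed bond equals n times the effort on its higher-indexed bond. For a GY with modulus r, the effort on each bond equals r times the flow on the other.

β4 stroke at J1  (source Se1 imposes e)
β5 stroke at I1  (prefer integral on I1)
β2 stroke at J3  (J3 flow already set via bond 5)
β6 stroke at I2  (I2 outputs flow p/I2)
β1 stroke at J2  (J2: last free bond brings effort in)
β0 stroke at TF1  (TF1 one-in-one-out from 1)
β3 stroke at J1  (common-f at J1 fixed by 0)

dp_I1/dt = E_Se1/4 - p_I1/64 - p_I2/72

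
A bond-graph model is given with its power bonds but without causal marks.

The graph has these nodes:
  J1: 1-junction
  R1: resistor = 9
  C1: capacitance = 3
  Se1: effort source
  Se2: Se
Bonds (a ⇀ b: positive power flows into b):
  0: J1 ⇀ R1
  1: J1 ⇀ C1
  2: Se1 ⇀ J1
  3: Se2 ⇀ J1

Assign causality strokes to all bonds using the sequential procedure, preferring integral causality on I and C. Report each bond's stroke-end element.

β0 →R1
β1 →J1
β2 →J1
β3 →J1

bond 2 →J1  (source Se1 imposes e)
bond 3 →J1  (Se2: effort source, stroke at far end)
bond 1 →J1  (C1 outputs effort q/C1)
bond 0 →R1  (only one flow-in slot at J1)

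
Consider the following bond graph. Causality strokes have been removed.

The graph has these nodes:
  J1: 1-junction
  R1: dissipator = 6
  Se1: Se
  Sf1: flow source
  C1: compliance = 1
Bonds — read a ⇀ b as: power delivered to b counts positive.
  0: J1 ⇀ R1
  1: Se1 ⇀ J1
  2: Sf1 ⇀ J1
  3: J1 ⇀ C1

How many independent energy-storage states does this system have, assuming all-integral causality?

b1 stroke at J1  (source Se1 imposes e)
b2 stroke at Sf1  (source Sf1 imposes f)
b0 stroke at J1  (J1: bond 2 brought flow, rest push out)
b3 stroke at J1  (J1 flow already set via bond 2)

1  (C1 all integral)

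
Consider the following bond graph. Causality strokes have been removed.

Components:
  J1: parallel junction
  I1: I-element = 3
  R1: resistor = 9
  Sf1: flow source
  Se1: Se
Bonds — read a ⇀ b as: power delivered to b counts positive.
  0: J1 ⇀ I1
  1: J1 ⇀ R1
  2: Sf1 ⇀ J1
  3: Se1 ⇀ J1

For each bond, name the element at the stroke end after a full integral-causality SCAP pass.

b0 |I1
b1 |R1
b2 |Sf1
b3 |J1

#2 stroke→Sf1  (source Sf1 imposes f)
#3 stroke→J1  (Se1 fixes effort; stroke away)
#0 stroke→I1  (J1: bond 3 brought effort, rest push out)
#1 stroke→R1  (J1 effort already set via bond 3)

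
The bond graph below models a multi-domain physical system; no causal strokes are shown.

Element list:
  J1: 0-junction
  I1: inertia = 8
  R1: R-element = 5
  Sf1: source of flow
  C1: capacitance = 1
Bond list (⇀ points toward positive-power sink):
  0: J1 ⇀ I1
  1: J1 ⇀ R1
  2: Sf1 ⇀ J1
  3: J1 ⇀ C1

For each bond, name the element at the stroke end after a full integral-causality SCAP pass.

b0 stroke at I1
b1 stroke at R1
b2 stroke at Sf1
b3 stroke at J1

b2 |Sf1  (Sf1: flow source, stroke at near end)
b0 |I1  (I1 outputs flow p/I1)
b3 |J1  (C1 outputs effort q/C1)
b1 |R1  (0-jn J1 has e-setter on 3)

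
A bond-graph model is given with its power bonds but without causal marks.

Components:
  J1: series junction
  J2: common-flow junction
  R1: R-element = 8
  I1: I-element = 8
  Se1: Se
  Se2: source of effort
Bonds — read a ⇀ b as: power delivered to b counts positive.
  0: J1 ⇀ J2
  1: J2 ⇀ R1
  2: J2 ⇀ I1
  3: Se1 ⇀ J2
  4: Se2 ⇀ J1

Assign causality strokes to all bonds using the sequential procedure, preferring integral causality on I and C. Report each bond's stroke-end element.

β3 →J2  (Se1 (Se) sets effort on bond)
β4 →J1  (Se2 fixes effort; stroke away)
β0 →J2  (J1: last free bond brings flow in)
β2 →I1  (I1 outputs flow p/I1)
β1 →J2  (J2: bond 2 brought flow, rest push out)

#0 →J2
#1 →J2
#2 →I1
#3 →J2
#4 →J1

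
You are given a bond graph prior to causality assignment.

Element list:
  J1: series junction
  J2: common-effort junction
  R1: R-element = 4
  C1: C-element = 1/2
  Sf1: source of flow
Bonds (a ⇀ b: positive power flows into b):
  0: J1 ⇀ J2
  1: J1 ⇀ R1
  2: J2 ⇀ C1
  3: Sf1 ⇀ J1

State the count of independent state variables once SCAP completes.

bond 3 →Sf1  (Sf1 fixes flow; stroke at Sf1)
bond 0 →J1  (1-jn J1 has f-setter on 3)
bond 1 →J1  (J1 flow already set via bond 3)
bond 2 →J2  (only one effort-in slot at J2)

1  (C1 all integral)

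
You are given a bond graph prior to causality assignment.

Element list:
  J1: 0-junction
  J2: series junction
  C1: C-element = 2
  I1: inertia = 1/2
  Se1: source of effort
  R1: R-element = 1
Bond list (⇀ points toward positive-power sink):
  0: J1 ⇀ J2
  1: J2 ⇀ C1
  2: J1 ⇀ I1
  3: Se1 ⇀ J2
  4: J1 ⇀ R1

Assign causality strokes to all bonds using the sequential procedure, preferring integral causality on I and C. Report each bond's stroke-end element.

#0 |J1
#1 |J2
#2 |I1
#3 |J2
#4 |R1

b3 |J2  (Se1: effort source, stroke at far end)
b1 |J2  (C1 integral (e out))
b0 |J1  (only one flow-in slot at J2)
b2 |I1  (common-e at J1 fixed by 0)
b4 |R1  (J1: bond 0 brought effort, rest push out)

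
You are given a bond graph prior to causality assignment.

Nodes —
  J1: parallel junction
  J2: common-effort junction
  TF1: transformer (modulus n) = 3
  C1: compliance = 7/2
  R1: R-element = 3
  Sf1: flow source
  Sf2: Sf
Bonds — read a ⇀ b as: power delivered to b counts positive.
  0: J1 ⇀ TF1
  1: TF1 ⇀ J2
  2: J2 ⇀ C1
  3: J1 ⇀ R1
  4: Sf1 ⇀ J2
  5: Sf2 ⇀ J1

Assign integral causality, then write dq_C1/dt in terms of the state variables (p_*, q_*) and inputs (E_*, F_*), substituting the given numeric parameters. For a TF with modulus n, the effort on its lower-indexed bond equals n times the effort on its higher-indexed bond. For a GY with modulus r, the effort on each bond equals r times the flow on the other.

dq_C1/dt = F_Sf1 + 3*F_Sf2 - 6*q_C1/7

β4 →Sf1  (source Sf1 imposes f)
β5 →Sf2  (Sf2: flow source, stroke at near end)
β2 →J2  (C1: C, integral causality)
β1 →TF1  (J2: bond 2 brought effort, rest push out)
β0 →J1  (TF1 one-in-one-out from 1)
β3 →R1  (J1: bond 0 brought effort, rest push out)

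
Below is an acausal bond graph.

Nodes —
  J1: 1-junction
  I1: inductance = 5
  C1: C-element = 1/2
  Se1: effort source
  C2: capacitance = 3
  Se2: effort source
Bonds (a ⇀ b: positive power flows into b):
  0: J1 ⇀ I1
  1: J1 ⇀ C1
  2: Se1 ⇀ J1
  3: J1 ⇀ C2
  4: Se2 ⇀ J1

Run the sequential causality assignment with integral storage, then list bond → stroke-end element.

b2 stroke at J1  (source Se1 imposes e)
b4 stroke at J1  (Se2: effort source, stroke at far end)
b0 stroke at I1  (prefer integral on I1)
b1 stroke at J1  (common-f at J1 fixed by 0)
b3 stroke at J1  (J1 flow already set via bond 0)

#0 stroke→I1
#1 stroke→J1
#2 stroke→J1
#3 stroke→J1
#4 stroke→J1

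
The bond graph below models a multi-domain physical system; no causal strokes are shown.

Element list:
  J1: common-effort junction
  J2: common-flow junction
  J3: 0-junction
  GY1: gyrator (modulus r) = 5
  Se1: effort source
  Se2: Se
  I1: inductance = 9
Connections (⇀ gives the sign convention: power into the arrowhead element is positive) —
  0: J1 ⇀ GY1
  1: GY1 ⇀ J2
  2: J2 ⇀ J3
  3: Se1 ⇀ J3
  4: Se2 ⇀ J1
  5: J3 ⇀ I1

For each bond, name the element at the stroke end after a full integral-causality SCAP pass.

b0 |GY1
b1 |GY1
b2 |J2
b3 |J3
b4 |J1
b5 |I1

bond 3 stroke→J3  (Se1 (Se) sets effort on bond)
bond 4 stroke→J1  (Se2 (Se) sets effort on bond)
bond 0 stroke→GY1  (J1 effort already set via bond 4)
bond 2 stroke→J2  (0-jn J3 has e-setter on 3)
bond 5 stroke→I1  (common-e at J3 fixed by 3)
bond 1 stroke→GY1  (through GY1, causality inverts; strokes same side of GY1)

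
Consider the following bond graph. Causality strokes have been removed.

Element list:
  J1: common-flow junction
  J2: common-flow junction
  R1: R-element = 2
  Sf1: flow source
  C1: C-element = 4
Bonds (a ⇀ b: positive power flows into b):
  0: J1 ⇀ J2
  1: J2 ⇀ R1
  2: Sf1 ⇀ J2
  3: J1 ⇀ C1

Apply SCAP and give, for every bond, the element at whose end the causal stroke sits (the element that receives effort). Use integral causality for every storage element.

bond 2 →Sf1  (Sf1: flow source, stroke at near end)
bond 0 →J2  (J2 flow already set via bond 2)
bond 1 →J2  (common-f at J2 fixed by 2)
bond 3 →J1  (J1 flow already set via bond 0)

b0 stroke at J2
b1 stroke at J2
b2 stroke at Sf1
b3 stroke at J1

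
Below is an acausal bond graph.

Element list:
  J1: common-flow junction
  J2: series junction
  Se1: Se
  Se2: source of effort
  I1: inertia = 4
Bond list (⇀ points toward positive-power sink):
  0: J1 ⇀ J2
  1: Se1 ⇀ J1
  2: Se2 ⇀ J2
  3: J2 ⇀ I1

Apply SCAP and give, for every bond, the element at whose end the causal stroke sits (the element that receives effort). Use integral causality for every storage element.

bond 1 |J1  (source Se1 imposes e)
bond 2 |J2  (Se2: effort source, stroke at far end)
bond 0 |J2  (J1: last free bond brings flow in)
bond 3 |I1  (closing 1-jn rule on J2)

bond 0 →J2
bond 1 →J1
bond 2 →J2
bond 3 →I1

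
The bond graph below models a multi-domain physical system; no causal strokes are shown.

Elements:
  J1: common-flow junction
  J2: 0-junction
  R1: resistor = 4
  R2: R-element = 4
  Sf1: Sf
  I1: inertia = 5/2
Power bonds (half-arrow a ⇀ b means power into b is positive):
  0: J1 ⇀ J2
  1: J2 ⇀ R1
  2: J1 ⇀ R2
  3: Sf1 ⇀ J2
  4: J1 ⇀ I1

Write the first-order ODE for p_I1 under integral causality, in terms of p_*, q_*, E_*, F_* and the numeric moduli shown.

b3 |Sf1  (Sf1 fixes flow; stroke at Sf1)
b4 |I1  (I1 outputs flow p/I1)
b0 |J1  (1-jn J1 has f-setter on 4)
b2 |J1  (J1: bond 4 brought flow, rest push out)
b1 |J2  (only one effort-in slot at J2)

dp_I1/dt = -4*F_Sf1 - 16*p_I1/5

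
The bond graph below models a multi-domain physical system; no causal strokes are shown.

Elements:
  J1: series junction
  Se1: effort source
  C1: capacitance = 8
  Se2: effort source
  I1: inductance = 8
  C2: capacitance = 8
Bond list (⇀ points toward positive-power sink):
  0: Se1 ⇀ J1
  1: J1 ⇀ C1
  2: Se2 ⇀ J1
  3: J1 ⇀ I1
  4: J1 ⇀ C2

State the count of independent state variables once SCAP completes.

3  (C1, C2, I1 all integral)

b0 |J1  (source Se1 imposes e)
b2 |J1  (Se2 fixes effort; stroke away)
b1 |J1  (C1 integral (e out))
b3 |I1  (I1 outputs flow p/I1)
b4 |J1  (common-f at J1 fixed by 3)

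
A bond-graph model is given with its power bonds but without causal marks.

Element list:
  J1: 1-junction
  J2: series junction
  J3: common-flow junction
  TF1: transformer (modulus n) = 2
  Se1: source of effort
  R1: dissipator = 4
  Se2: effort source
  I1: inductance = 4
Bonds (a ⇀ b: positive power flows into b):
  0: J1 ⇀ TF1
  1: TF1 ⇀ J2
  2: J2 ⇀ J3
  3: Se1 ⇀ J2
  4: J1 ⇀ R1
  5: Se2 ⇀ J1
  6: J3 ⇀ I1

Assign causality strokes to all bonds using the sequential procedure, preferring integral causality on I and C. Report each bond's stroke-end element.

bond 3 →J2  (source Se1 imposes e)
bond 5 →J1  (Se2 fixes effort; stroke away)
bond 6 →I1  (prefer integral on I1)
bond 2 →J3  (1-jn J3 has f-setter on 6)
bond 1 →J2  (J2 flow already set via bond 2)
bond 0 →TF1  (TF1: transformer flips bond 1)
bond 4 →J1  (J1: bond 0 brought flow, rest push out)

bond 0 stroke→TF1
bond 1 stroke→J2
bond 2 stroke→J3
bond 3 stroke→J2
bond 4 stroke→J1
bond 5 stroke→J1
bond 6 stroke→I1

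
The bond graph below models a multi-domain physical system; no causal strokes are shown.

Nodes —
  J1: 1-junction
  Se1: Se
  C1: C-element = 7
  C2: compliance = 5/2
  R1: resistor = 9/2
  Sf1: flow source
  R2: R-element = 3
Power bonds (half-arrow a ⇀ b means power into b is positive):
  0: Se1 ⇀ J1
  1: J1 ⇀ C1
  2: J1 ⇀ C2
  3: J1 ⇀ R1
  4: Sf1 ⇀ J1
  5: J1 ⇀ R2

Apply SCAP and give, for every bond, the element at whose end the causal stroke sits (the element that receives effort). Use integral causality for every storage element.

β0 |J1  (Se1 (Se) sets effort on bond)
β4 |Sf1  (Sf1: flow source, stroke at near end)
β1 |J1  (J1: bond 4 brought flow, rest push out)
β2 |J1  (J1 flow already set via bond 4)
β3 |J1  (1-jn J1 has f-setter on 4)
β5 |J1  (1-jn J1 has f-setter on 4)

#0 stroke→J1
#1 stroke→J1
#2 stroke→J1
#3 stroke→J1
#4 stroke→Sf1
#5 stroke→J1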